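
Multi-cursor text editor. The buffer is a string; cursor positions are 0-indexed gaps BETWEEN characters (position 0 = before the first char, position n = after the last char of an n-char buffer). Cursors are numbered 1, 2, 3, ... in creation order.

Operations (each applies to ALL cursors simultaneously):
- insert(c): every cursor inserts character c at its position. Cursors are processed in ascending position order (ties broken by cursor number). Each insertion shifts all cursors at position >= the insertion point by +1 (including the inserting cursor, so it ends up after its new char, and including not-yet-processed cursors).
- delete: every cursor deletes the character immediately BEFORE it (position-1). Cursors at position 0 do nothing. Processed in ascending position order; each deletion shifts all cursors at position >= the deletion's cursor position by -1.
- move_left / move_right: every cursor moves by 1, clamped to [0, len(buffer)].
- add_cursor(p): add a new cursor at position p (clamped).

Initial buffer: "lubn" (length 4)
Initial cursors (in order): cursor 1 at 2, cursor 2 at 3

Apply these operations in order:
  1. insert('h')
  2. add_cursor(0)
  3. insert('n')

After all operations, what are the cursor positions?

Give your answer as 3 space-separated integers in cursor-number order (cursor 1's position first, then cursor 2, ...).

After op 1 (insert('h')): buffer="luhbhn" (len 6), cursors c1@3 c2@5, authorship ..1.2.
After op 2 (add_cursor(0)): buffer="luhbhn" (len 6), cursors c3@0 c1@3 c2@5, authorship ..1.2.
After op 3 (insert('n')): buffer="nluhnbhnn" (len 9), cursors c3@1 c1@5 c2@8, authorship 3..11.22.

Answer: 5 8 1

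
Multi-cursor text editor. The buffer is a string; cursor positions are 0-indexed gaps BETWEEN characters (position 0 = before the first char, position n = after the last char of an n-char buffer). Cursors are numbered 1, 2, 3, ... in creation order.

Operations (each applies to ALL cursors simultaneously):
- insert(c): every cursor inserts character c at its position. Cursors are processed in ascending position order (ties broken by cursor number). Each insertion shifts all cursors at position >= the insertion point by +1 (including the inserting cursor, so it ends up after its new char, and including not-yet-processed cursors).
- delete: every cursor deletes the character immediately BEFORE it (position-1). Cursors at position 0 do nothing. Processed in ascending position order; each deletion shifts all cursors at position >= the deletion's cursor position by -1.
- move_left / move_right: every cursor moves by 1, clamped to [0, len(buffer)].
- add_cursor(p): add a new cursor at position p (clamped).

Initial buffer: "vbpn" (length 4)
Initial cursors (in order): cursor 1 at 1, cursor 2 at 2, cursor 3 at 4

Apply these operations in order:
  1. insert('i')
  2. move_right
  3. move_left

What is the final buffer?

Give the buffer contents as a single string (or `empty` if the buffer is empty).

Answer: vibipni

Derivation:
After op 1 (insert('i')): buffer="vibipni" (len 7), cursors c1@2 c2@4 c3@7, authorship .1.2..3
After op 2 (move_right): buffer="vibipni" (len 7), cursors c1@3 c2@5 c3@7, authorship .1.2..3
After op 3 (move_left): buffer="vibipni" (len 7), cursors c1@2 c2@4 c3@6, authorship .1.2..3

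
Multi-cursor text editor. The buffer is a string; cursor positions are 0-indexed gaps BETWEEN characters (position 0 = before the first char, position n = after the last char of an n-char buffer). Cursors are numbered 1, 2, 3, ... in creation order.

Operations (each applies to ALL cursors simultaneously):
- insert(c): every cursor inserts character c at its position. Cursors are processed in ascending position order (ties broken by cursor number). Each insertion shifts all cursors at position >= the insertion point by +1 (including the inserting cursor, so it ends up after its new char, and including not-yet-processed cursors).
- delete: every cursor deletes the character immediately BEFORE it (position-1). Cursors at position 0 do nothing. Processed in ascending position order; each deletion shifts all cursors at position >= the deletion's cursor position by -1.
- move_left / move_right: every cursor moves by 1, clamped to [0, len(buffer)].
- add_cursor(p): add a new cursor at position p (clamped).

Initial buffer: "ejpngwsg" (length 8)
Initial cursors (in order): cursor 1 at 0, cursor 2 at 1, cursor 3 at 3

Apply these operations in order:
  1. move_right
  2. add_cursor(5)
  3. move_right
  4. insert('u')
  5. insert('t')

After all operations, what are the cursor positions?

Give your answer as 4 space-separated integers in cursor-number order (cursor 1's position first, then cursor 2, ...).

After op 1 (move_right): buffer="ejpngwsg" (len 8), cursors c1@1 c2@2 c3@4, authorship ........
After op 2 (add_cursor(5)): buffer="ejpngwsg" (len 8), cursors c1@1 c2@2 c3@4 c4@5, authorship ........
After op 3 (move_right): buffer="ejpngwsg" (len 8), cursors c1@2 c2@3 c3@5 c4@6, authorship ........
After op 4 (insert('u')): buffer="ejupunguwusg" (len 12), cursors c1@3 c2@5 c3@8 c4@10, authorship ..1.2..3.4..
After op 5 (insert('t')): buffer="ejutputngutwutsg" (len 16), cursors c1@4 c2@7 c3@11 c4@14, authorship ..11.22..33.44..

Answer: 4 7 11 14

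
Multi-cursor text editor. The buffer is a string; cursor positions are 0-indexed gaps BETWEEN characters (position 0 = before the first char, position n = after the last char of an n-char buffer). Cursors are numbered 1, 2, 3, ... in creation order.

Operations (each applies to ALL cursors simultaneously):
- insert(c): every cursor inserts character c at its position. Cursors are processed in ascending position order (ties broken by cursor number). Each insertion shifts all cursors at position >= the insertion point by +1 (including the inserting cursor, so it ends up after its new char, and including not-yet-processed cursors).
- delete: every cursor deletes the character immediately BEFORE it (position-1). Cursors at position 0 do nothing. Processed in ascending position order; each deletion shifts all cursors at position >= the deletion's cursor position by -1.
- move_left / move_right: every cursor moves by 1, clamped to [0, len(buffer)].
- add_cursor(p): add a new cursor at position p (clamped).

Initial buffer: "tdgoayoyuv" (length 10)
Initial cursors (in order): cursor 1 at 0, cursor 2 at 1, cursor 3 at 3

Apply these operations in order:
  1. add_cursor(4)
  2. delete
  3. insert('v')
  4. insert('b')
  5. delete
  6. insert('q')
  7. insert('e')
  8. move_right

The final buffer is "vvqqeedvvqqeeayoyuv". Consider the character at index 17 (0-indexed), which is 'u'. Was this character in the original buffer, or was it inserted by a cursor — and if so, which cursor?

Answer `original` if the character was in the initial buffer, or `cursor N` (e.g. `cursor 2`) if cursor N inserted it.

After op 1 (add_cursor(4)): buffer="tdgoayoyuv" (len 10), cursors c1@0 c2@1 c3@3 c4@4, authorship ..........
After op 2 (delete): buffer="dayoyuv" (len 7), cursors c1@0 c2@0 c3@1 c4@1, authorship .......
After op 3 (insert('v')): buffer="vvdvvayoyuv" (len 11), cursors c1@2 c2@2 c3@5 c4@5, authorship 12.34......
After op 4 (insert('b')): buffer="vvbbdvvbbayoyuv" (len 15), cursors c1@4 c2@4 c3@9 c4@9, authorship 1212.3434......
After op 5 (delete): buffer="vvdvvayoyuv" (len 11), cursors c1@2 c2@2 c3@5 c4@5, authorship 12.34......
After op 6 (insert('q')): buffer="vvqqdvvqqayoyuv" (len 15), cursors c1@4 c2@4 c3@9 c4@9, authorship 1212.3434......
After op 7 (insert('e')): buffer="vvqqeedvvqqeeayoyuv" (len 19), cursors c1@6 c2@6 c3@13 c4@13, authorship 121212.343434......
After op 8 (move_right): buffer="vvqqeedvvqqeeayoyuv" (len 19), cursors c1@7 c2@7 c3@14 c4@14, authorship 121212.343434......
Authorship (.=original, N=cursor N): 1 2 1 2 1 2 . 3 4 3 4 3 4 . . . . . .
Index 17: author = original

Answer: original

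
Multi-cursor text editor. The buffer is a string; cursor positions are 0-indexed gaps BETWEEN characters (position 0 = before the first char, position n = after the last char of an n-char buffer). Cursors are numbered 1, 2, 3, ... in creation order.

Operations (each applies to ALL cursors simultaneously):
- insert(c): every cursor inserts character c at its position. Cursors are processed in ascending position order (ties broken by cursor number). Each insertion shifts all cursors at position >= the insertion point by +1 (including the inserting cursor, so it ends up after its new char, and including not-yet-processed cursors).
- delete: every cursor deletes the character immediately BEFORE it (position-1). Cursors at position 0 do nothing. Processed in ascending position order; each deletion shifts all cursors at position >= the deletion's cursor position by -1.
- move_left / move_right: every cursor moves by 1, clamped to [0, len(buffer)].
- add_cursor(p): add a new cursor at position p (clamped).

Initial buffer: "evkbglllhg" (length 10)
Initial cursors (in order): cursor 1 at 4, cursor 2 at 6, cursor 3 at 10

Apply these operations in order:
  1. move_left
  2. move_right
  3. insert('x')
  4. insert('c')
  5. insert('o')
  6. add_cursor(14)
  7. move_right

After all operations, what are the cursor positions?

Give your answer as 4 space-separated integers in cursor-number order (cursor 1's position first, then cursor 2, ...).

Answer: 8 13 19 15

Derivation:
After op 1 (move_left): buffer="evkbglllhg" (len 10), cursors c1@3 c2@5 c3@9, authorship ..........
After op 2 (move_right): buffer="evkbglllhg" (len 10), cursors c1@4 c2@6 c3@10, authorship ..........
After op 3 (insert('x')): buffer="evkbxglxllhgx" (len 13), cursors c1@5 c2@8 c3@13, authorship ....1..2....3
After op 4 (insert('c')): buffer="evkbxcglxcllhgxc" (len 16), cursors c1@6 c2@10 c3@16, authorship ....11..22....33
After op 5 (insert('o')): buffer="evkbxcoglxcollhgxco" (len 19), cursors c1@7 c2@12 c3@19, authorship ....111..222....333
After op 6 (add_cursor(14)): buffer="evkbxcoglxcollhgxco" (len 19), cursors c1@7 c2@12 c4@14 c3@19, authorship ....111..222....333
After op 7 (move_right): buffer="evkbxcoglxcollhgxco" (len 19), cursors c1@8 c2@13 c4@15 c3@19, authorship ....111..222....333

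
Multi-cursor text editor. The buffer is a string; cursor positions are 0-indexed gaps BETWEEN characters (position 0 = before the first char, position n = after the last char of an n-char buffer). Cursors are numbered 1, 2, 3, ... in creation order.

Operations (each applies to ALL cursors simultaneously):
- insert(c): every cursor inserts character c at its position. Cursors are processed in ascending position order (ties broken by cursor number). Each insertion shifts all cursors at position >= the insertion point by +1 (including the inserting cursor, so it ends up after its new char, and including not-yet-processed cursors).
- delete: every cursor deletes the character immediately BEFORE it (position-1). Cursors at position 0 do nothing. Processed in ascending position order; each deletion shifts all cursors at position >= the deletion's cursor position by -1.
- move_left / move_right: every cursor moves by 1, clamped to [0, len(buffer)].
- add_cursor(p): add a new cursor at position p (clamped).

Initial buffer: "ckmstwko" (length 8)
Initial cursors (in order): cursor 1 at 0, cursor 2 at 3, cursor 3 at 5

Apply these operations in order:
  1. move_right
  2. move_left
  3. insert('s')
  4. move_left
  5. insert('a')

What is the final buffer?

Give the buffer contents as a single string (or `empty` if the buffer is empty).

After op 1 (move_right): buffer="ckmstwko" (len 8), cursors c1@1 c2@4 c3@6, authorship ........
After op 2 (move_left): buffer="ckmstwko" (len 8), cursors c1@0 c2@3 c3@5, authorship ........
After op 3 (insert('s')): buffer="sckmsstswko" (len 11), cursors c1@1 c2@5 c3@8, authorship 1...2..3...
After op 4 (move_left): buffer="sckmsstswko" (len 11), cursors c1@0 c2@4 c3@7, authorship 1...2..3...
After op 5 (insert('a')): buffer="asckmasstaswko" (len 14), cursors c1@1 c2@6 c3@10, authorship 11...22..33...

Answer: asckmasstaswko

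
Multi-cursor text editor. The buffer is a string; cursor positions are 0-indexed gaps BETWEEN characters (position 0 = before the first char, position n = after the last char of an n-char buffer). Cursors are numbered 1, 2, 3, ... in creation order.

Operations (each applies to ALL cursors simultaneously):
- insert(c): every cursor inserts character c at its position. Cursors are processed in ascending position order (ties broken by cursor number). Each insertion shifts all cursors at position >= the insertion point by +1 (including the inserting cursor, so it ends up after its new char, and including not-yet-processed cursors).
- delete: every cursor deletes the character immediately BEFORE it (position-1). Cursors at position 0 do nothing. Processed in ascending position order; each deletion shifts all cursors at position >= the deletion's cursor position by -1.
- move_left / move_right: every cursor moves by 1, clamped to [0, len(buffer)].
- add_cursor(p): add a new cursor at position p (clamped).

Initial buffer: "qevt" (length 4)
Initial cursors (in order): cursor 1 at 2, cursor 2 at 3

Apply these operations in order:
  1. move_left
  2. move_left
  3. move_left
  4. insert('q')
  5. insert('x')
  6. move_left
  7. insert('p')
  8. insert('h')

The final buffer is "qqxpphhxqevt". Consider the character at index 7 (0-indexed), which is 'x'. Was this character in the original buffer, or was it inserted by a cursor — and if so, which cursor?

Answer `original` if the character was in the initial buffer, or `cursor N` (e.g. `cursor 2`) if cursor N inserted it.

After op 1 (move_left): buffer="qevt" (len 4), cursors c1@1 c2@2, authorship ....
After op 2 (move_left): buffer="qevt" (len 4), cursors c1@0 c2@1, authorship ....
After op 3 (move_left): buffer="qevt" (len 4), cursors c1@0 c2@0, authorship ....
After op 4 (insert('q')): buffer="qqqevt" (len 6), cursors c1@2 c2@2, authorship 12....
After op 5 (insert('x')): buffer="qqxxqevt" (len 8), cursors c1@4 c2@4, authorship 1212....
After op 6 (move_left): buffer="qqxxqevt" (len 8), cursors c1@3 c2@3, authorship 1212....
After op 7 (insert('p')): buffer="qqxppxqevt" (len 10), cursors c1@5 c2@5, authorship 121122....
After op 8 (insert('h')): buffer="qqxpphhxqevt" (len 12), cursors c1@7 c2@7, authorship 12112122....
Authorship (.=original, N=cursor N): 1 2 1 1 2 1 2 2 . . . .
Index 7: author = 2

Answer: cursor 2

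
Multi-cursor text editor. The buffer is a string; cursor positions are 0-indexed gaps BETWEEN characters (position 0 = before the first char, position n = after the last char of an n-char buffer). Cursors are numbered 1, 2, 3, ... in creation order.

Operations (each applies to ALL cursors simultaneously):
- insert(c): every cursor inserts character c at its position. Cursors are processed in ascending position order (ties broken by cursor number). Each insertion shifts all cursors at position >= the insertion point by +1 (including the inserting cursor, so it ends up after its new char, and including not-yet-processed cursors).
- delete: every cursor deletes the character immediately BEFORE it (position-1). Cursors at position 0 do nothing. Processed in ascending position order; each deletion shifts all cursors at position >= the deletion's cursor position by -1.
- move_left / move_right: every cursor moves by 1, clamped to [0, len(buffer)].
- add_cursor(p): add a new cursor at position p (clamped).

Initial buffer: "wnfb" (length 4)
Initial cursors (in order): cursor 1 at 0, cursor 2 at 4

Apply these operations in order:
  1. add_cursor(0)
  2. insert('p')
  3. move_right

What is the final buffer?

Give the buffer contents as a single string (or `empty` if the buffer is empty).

Answer: ppwnfbp

Derivation:
After op 1 (add_cursor(0)): buffer="wnfb" (len 4), cursors c1@0 c3@0 c2@4, authorship ....
After op 2 (insert('p')): buffer="ppwnfbp" (len 7), cursors c1@2 c3@2 c2@7, authorship 13....2
After op 3 (move_right): buffer="ppwnfbp" (len 7), cursors c1@3 c3@3 c2@7, authorship 13....2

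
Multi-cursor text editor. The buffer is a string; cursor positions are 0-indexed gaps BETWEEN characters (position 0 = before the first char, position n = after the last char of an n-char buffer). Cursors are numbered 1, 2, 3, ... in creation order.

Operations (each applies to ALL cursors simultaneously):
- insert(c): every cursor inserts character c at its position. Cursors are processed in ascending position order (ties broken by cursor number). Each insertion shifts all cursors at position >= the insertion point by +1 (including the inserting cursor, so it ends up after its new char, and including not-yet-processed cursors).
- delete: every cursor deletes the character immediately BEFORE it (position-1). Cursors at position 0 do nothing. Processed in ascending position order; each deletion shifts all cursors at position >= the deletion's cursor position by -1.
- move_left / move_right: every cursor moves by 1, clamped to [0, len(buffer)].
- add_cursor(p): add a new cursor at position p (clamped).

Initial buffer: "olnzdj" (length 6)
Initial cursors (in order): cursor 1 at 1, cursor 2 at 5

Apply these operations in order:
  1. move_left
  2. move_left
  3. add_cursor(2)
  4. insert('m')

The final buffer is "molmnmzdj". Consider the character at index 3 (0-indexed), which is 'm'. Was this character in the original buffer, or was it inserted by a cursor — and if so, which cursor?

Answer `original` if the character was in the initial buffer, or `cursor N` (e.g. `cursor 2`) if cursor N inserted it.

After op 1 (move_left): buffer="olnzdj" (len 6), cursors c1@0 c2@4, authorship ......
After op 2 (move_left): buffer="olnzdj" (len 6), cursors c1@0 c2@3, authorship ......
After op 3 (add_cursor(2)): buffer="olnzdj" (len 6), cursors c1@0 c3@2 c2@3, authorship ......
After op 4 (insert('m')): buffer="molmnmzdj" (len 9), cursors c1@1 c3@4 c2@6, authorship 1..3.2...
Authorship (.=original, N=cursor N): 1 . . 3 . 2 . . .
Index 3: author = 3

Answer: cursor 3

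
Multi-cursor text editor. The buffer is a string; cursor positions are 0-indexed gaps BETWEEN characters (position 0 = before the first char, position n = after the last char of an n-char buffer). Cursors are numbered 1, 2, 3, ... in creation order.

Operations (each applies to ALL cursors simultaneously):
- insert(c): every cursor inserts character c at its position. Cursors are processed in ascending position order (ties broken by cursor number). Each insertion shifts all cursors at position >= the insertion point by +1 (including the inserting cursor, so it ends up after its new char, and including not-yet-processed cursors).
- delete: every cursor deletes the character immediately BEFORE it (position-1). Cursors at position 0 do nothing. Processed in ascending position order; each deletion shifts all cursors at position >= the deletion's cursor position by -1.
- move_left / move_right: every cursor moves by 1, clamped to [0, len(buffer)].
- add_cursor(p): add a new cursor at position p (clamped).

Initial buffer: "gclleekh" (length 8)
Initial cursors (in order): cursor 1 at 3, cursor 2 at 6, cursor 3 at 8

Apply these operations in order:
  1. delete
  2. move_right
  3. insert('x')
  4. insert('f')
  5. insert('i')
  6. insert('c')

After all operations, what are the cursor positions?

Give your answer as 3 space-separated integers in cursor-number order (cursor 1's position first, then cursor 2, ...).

Answer: 7 17 17

Derivation:
After op 1 (delete): buffer="gclek" (len 5), cursors c1@2 c2@4 c3@5, authorship .....
After op 2 (move_right): buffer="gclek" (len 5), cursors c1@3 c2@5 c3@5, authorship .....
After op 3 (insert('x')): buffer="gclxekxx" (len 8), cursors c1@4 c2@8 c3@8, authorship ...1..23
After op 4 (insert('f')): buffer="gclxfekxxff" (len 11), cursors c1@5 c2@11 c3@11, authorship ...11..2323
After op 5 (insert('i')): buffer="gclxfiekxxffii" (len 14), cursors c1@6 c2@14 c3@14, authorship ...111..232323
After op 6 (insert('c')): buffer="gclxficekxxffiicc" (len 17), cursors c1@7 c2@17 c3@17, authorship ...1111..23232323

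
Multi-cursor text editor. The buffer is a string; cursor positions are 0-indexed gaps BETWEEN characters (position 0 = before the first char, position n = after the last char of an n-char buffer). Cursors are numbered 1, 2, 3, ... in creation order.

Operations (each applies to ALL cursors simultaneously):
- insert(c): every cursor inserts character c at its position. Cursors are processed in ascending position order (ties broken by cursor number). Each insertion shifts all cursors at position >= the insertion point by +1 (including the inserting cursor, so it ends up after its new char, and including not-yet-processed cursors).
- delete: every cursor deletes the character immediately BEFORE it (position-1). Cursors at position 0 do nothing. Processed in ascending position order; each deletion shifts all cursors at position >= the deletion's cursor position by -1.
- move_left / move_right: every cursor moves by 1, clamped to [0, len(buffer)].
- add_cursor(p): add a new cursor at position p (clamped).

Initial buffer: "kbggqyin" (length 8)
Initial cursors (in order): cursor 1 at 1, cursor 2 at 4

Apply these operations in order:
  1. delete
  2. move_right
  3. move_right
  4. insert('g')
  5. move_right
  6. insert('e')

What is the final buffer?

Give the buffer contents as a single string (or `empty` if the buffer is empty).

Answer: bggqeygien

Derivation:
After op 1 (delete): buffer="bgqyin" (len 6), cursors c1@0 c2@2, authorship ......
After op 2 (move_right): buffer="bgqyin" (len 6), cursors c1@1 c2@3, authorship ......
After op 3 (move_right): buffer="bgqyin" (len 6), cursors c1@2 c2@4, authorship ......
After op 4 (insert('g')): buffer="bggqygin" (len 8), cursors c1@3 c2@6, authorship ..1..2..
After op 5 (move_right): buffer="bggqygin" (len 8), cursors c1@4 c2@7, authorship ..1..2..
After op 6 (insert('e')): buffer="bggqeygien" (len 10), cursors c1@5 c2@9, authorship ..1.1.2.2.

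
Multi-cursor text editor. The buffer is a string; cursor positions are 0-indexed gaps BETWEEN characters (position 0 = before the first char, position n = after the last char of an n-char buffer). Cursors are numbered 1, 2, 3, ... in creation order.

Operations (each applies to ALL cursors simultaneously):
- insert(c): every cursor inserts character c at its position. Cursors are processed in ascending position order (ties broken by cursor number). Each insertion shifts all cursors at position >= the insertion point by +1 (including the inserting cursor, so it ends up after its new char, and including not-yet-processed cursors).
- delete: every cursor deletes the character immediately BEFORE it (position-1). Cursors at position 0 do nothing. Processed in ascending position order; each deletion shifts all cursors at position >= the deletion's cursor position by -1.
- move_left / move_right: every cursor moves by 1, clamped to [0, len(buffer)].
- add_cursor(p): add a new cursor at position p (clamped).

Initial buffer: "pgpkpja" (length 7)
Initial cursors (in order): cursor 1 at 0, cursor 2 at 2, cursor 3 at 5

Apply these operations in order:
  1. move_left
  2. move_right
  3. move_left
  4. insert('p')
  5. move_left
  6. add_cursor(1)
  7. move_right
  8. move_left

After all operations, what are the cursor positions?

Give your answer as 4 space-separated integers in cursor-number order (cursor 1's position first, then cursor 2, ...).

After op 1 (move_left): buffer="pgpkpja" (len 7), cursors c1@0 c2@1 c3@4, authorship .......
After op 2 (move_right): buffer="pgpkpja" (len 7), cursors c1@1 c2@2 c3@5, authorship .......
After op 3 (move_left): buffer="pgpkpja" (len 7), cursors c1@0 c2@1 c3@4, authorship .......
After op 4 (insert('p')): buffer="pppgpkppja" (len 10), cursors c1@1 c2@3 c3@7, authorship 1.2...3...
After op 5 (move_left): buffer="pppgpkppja" (len 10), cursors c1@0 c2@2 c3@6, authorship 1.2...3...
After op 6 (add_cursor(1)): buffer="pppgpkppja" (len 10), cursors c1@0 c4@1 c2@2 c3@6, authorship 1.2...3...
After op 7 (move_right): buffer="pppgpkppja" (len 10), cursors c1@1 c4@2 c2@3 c3@7, authorship 1.2...3...
After op 8 (move_left): buffer="pppgpkppja" (len 10), cursors c1@0 c4@1 c2@2 c3@6, authorship 1.2...3...

Answer: 0 2 6 1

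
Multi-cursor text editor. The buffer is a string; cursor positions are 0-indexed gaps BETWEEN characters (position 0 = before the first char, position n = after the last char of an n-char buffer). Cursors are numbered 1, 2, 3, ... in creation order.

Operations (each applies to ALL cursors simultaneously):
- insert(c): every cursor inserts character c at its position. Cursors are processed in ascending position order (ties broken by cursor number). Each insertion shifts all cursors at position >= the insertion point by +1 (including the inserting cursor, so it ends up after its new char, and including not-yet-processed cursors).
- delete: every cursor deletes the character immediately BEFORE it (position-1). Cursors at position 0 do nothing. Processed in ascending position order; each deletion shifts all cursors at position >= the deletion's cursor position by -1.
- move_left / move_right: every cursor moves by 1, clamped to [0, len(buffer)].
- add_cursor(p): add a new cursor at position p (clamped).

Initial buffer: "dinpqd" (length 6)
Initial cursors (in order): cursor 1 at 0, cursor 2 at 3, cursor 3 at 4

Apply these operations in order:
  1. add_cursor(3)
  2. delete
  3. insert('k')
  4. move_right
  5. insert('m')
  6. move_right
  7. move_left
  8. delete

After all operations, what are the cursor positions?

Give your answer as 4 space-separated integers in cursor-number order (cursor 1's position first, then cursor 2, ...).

After op 1 (add_cursor(3)): buffer="dinpqd" (len 6), cursors c1@0 c2@3 c4@3 c3@4, authorship ......
After op 2 (delete): buffer="dqd" (len 3), cursors c1@0 c2@1 c3@1 c4@1, authorship ...
After op 3 (insert('k')): buffer="kdkkkqd" (len 7), cursors c1@1 c2@5 c3@5 c4@5, authorship 1.234..
After op 4 (move_right): buffer="kdkkkqd" (len 7), cursors c1@2 c2@6 c3@6 c4@6, authorship 1.234..
After op 5 (insert('m')): buffer="kdmkkkqmmmd" (len 11), cursors c1@3 c2@10 c3@10 c4@10, authorship 1.1234.234.
After op 6 (move_right): buffer="kdmkkkqmmmd" (len 11), cursors c1@4 c2@11 c3@11 c4@11, authorship 1.1234.234.
After op 7 (move_left): buffer="kdmkkkqmmmd" (len 11), cursors c1@3 c2@10 c3@10 c4@10, authorship 1.1234.234.
After op 8 (delete): buffer="kdkkkqd" (len 7), cursors c1@2 c2@6 c3@6 c4@6, authorship 1.234..

Answer: 2 6 6 6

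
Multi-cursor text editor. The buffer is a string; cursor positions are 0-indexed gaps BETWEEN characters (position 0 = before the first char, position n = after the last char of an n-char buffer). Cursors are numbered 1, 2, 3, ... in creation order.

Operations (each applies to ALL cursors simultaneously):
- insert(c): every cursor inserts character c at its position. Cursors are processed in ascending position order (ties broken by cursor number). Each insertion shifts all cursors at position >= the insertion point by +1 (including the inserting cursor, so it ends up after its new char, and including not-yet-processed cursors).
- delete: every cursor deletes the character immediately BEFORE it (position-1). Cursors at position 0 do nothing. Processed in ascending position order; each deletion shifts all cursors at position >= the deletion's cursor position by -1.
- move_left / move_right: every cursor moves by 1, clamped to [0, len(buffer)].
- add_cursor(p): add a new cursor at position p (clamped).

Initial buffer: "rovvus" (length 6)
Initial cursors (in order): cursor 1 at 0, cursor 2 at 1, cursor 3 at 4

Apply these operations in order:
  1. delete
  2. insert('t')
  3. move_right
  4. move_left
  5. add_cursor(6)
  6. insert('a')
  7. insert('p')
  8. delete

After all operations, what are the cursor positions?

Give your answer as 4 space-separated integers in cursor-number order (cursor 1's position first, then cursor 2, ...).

Answer: 4 4 8 10

Derivation:
After op 1 (delete): buffer="ovus" (len 4), cursors c1@0 c2@0 c3@2, authorship ....
After op 2 (insert('t')): buffer="ttovtus" (len 7), cursors c1@2 c2@2 c3@5, authorship 12..3..
After op 3 (move_right): buffer="ttovtus" (len 7), cursors c1@3 c2@3 c3@6, authorship 12..3..
After op 4 (move_left): buffer="ttovtus" (len 7), cursors c1@2 c2@2 c3@5, authorship 12..3..
After op 5 (add_cursor(6)): buffer="ttovtus" (len 7), cursors c1@2 c2@2 c3@5 c4@6, authorship 12..3..
After op 6 (insert('a')): buffer="ttaaovtauas" (len 11), cursors c1@4 c2@4 c3@8 c4@10, authorship 1212..33.4.
After op 7 (insert('p')): buffer="ttaappovtapuaps" (len 15), cursors c1@6 c2@6 c3@11 c4@14, authorship 121212..333.44.
After op 8 (delete): buffer="ttaaovtauas" (len 11), cursors c1@4 c2@4 c3@8 c4@10, authorship 1212..33.4.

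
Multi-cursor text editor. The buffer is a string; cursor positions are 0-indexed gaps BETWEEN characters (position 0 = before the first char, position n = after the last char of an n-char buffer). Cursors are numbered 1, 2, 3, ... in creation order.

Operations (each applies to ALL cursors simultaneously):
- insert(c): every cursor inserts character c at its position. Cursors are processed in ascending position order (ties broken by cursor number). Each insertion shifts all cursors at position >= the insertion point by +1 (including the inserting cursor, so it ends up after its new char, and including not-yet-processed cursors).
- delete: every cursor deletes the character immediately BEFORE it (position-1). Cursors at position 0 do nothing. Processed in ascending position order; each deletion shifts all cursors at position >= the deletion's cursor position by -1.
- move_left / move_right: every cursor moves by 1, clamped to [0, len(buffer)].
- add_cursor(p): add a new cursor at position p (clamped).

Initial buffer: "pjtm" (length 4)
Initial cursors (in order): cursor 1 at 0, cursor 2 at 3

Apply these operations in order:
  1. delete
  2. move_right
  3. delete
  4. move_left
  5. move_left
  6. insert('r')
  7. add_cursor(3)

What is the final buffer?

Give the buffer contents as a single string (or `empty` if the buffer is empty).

Answer: rrj

Derivation:
After op 1 (delete): buffer="pjm" (len 3), cursors c1@0 c2@2, authorship ...
After op 2 (move_right): buffer="pjm" (len 3), cursors c1@1 c2@3, authorship ...
After op 3 (delete): buffer="j" (len 1), cursors c1@0 c2@1, authorship .
After op 4 (move_left): buffer="j" (len 1), cursors c1@0 c2@0, authorship .
After op 5 (move_left): buffer="j" (len 1), cursors c1@0 c2@0, authorship .
After op 6 (insert('r')): buffer="rrj" (len 3), cursors c1@2 c2@2, authorship 12.
After op 7 (add_cursor(3)): buffer="rrj" (len 3), cursors c1@2 c2@2 c3@3, authorship 12.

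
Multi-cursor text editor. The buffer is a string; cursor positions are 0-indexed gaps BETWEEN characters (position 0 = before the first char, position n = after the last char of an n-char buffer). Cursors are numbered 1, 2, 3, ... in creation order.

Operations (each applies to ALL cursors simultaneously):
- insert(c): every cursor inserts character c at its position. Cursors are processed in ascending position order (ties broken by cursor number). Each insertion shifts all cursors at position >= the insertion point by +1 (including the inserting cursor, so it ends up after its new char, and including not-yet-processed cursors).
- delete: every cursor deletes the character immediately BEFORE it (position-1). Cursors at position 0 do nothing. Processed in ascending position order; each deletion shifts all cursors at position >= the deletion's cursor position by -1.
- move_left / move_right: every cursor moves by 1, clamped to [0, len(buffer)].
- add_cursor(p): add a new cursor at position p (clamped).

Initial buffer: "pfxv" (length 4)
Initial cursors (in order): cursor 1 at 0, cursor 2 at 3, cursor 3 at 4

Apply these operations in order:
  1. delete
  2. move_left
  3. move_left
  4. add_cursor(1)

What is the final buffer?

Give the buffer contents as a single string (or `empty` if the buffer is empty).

After op 1 (delete): buffer="pf" (len 2), cursors c1@0 c2@2 c3@2, authorship ..
After op 2 (move_left): buffer="pf" (len 2), cursors c1@0 c2@1 c3@1, authorship ..
After op 3 (move_left): buffer="pf" (len 2), cursors c1@0 c2@0 c3@0, authorship ..
After op 4 (add_cursor(1)): buffer="pf" (len 2), cursors c1@0 c2@0 c3@0 c4@1, authorship ..

Answer: pf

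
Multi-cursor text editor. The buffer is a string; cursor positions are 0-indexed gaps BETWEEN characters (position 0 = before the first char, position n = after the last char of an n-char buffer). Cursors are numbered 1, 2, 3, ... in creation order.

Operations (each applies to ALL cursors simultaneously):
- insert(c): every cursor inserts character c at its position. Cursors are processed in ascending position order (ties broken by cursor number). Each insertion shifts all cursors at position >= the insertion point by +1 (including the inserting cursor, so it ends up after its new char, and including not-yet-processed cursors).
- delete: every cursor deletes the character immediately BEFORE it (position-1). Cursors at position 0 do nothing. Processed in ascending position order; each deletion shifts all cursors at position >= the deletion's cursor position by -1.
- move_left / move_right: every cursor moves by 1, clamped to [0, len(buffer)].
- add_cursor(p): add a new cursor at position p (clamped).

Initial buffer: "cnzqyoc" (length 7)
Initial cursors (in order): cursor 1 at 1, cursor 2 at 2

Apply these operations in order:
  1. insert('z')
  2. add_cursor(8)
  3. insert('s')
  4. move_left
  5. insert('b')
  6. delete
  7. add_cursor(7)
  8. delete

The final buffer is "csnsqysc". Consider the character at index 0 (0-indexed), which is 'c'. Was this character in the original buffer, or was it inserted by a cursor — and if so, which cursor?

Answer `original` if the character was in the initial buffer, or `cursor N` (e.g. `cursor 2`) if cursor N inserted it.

After op 1 (insert('z')): buffer="cznzzqyoc" (len 9), cursors c1@2 c2@4, authorship .1.2.....
After op 2 (add_cursor(8)): buffer="cznzzqyoc" (len 9), cursors c1@2 c2@4 c3@8, authorship .1.2.....
After op 3 (insert('s')): buffer="czsnzszqyosc" (len 12), cursors c1@3 c2@6 c3@11, authorship .11.22....3.
After op 4 (move_left): buffer="czsnzszqyosc" (len 12), cursors c1@2 c2@5 c3@10, authorship .11.22....3.
After op 5 (insert('b')): buffer="czbsnzbszqyobsc" (len 15), cursors c1@3 c2@7 c3@13, authorship .111.222....33.
After op 6 (delete): buffer="czsnzszqyosc" (len 12), cursors c1@2 c2@5 c3@10, authorship .11.22....3.
After op 7 (add_cursor(7)): buffer="czsnzszqyosc" (len 12), cursors c1@2 c2@5 c4@7 c3@10, authorship .11.22....3.
After op 8 (delete): buffer="csnsqysc" (len 8), cursors c1@1 c2@3 c4@4 c3@6, authorship .1.2..3.
Authorship (.=original, N=cursor N): . 1 . 2 . . 3 .
Index 0: author = original

Answer: original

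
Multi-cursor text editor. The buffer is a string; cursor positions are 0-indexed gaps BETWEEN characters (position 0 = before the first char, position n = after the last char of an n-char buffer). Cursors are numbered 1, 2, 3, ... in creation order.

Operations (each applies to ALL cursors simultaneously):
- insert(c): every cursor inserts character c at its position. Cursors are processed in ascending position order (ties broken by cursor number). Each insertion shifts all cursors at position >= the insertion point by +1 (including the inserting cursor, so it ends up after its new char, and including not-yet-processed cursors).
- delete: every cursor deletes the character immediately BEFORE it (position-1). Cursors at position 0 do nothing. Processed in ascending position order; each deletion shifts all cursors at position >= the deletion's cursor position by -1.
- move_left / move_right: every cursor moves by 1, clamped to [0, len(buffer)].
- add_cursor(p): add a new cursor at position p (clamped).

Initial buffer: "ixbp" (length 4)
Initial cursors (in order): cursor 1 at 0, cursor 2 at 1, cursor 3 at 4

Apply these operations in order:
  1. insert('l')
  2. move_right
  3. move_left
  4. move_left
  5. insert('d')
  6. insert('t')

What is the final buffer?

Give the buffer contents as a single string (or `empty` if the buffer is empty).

Answer: dtlidtlxbdtpl

Derivation:
After op 1 (insert('l')): buffer="lilxbpl" (len 7), cursors c1@1 c2@3 c3@7, authorship 1.2...3
After op 2 (move_right): buffer="lilxbpl" (len 7), cursors c1@2 c2@4 c3@7, authorship 1.2...3
After op 3 (move_left): buffer="lilxbpl" (len 7), cursors c1@1 c2@3 c3@6, authorship 1.2...3
After op 4 (move_left): buffer="lilxbpl" (len 7), cursors c1@0 c2@2 c3@5, authorship 1.2...3
After op 5 (insert('d')): buffer="dlidlxbdpl" (len 10), cursors c1@1 c2@4 c3@8, authorship 11.22..3.3
After op 6 (insert('t')): buffer="dtlidtlxbdtpl" (len 13), cursors c1@2 c2@6 c3@11, authorship 111.222..33.3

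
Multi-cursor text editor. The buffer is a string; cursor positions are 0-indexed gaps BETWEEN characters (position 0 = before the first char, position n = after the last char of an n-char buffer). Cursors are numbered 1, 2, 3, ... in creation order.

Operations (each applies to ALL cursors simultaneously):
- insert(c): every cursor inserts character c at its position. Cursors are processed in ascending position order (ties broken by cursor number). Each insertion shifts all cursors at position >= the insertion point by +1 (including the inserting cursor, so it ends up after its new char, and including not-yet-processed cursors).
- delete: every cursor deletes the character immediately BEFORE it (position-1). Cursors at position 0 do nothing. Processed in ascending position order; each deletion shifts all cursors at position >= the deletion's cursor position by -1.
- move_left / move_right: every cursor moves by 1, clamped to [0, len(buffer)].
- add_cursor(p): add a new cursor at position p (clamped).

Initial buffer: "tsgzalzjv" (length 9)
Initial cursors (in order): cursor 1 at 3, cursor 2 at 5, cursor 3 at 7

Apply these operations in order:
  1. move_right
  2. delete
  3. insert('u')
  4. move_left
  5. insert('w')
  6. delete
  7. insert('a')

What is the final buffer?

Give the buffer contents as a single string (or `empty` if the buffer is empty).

After op 1 (move_right): buffer="tsgzalzjv" (len 9), cursors c1@4 c2@6 c3@8, authorship .........
After op 2 (delete): buffer="tsgazv" (len 6), cursors c1@3 c2@4 c3@5, authorship ......
After op 3 (insert('u')): buffer="tsguauzuv" (len 9), cursors c1@4 c2@6 c3@8, authorship ...1.2.3.
After op 4 (move_left): buffer="tsguauzuv" (len 9), cursors c1@3 c2@5 c3@7, authorship ...1.2.3.
After op 5 (insert('w')): buffer="tsgwuawuzwuv" (len 12), cursors c1@4 c2@7 c3@10, authorship ...11.22.33.
After op 6 (delete): buffer="tsguauzuv" (len 9), cursors c1@3 c2@5 c3@7, authorship ...1.2.3.
After op 7 (insert('a')): buffer="tsgauaauzauv" (len 12), cursors c1@4 c2@7 c3@10, authorship ...11.22.33.

Answer: tsgauaauzauv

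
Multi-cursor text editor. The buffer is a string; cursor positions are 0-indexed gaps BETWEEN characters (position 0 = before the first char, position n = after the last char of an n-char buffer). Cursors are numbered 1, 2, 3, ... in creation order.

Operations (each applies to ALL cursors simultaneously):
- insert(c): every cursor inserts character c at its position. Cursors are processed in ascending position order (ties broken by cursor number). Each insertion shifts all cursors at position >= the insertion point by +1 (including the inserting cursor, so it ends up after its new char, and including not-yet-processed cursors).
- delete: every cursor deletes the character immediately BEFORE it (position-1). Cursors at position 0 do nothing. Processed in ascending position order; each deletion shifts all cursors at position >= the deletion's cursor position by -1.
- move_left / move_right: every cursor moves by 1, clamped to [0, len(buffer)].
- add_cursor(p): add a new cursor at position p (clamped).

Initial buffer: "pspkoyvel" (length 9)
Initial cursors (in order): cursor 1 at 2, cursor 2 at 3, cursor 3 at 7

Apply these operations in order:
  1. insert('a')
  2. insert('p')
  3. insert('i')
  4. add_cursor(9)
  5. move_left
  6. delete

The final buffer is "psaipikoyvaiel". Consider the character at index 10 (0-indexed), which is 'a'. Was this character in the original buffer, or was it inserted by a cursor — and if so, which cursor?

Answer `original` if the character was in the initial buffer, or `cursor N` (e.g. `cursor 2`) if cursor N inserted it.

Answer: cursor 3

Derivation:
After op 1 (insert('a')): buffer="psapakoyvael" (len 12), cursors c1@3 c2@5 c3@10, authorship ..1.2....3..
After op 2 (insert('p')): buffer="psappapkoyvapel" (len 15), cursors c1@4 c2@7 c3@13, authorship ..11.22....33..
After op 3 (insert('i')): buffer="psapipapikoyvapiel" (len 18), cursors c1@5 c2@9 c3@16, authorship ..111.222....333..
After op 4 (add_cursor(9)): buffer="psapipapikoyvapiel" (len 18), cursors c1@5 c2@9 c4@9 c3@16, authorship ..111.222....333..
After op 5 (move_left): buffer="psapipapikoyvapiel" (len 18), cursors c1@4 c2@8 c4@8 c3@15, authorship ..111.222....333..
After op 6 (delete): buffer="psaipikoyvaiel" (len 14), cursors c1@3 c2@5 c4@5 c3@11, authorship ..11.2....33..
Authorship (.=original, N=cursor N): . . 1 1 . 2 . . . . 3 3 . .
Index 10: author = 3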